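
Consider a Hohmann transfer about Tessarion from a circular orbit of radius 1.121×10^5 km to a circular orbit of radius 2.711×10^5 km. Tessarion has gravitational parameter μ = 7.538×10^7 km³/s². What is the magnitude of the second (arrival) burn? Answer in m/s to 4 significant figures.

Δv₂ = 3920 m/s

Semi-major axis of the transfer orbit: a_t = (1.121×10^5 + 2.711×10^5)/2 = 1.916×10^5 km.
Circular speed at r = 2.711×10^5 km: v_c = √(μ/r) = 16.67 km/s.
Transfer-orbit speed at the same r (vis-viva, a = a_t): v_t = √[μ(2/r − 1/a_t)] = 12.75 km/s.
Δv₂ = |v_t − v_c| = |12.75 − 16.67| = 3.920 km/s.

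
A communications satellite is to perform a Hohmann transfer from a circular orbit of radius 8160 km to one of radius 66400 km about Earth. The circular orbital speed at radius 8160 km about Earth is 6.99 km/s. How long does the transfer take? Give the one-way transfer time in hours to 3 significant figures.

From the circular-orbit relation v² = μ/r at r = 8160 km: μ = v²r = (6.99)² × 8160 = 3.98698×10^5 km³/s².
Semi-major axis of the transfer orbit: a_t = (8160 + 66400)/2 = 37280 km.
By Kepler's third law the transfer-orbit period is T = 2π√(a_t³/μ), so t = T/2 = 35810 s.
Converting: 35810 s ÷ 3600 s/hour = 9.95 hours.

t = 9.95 hours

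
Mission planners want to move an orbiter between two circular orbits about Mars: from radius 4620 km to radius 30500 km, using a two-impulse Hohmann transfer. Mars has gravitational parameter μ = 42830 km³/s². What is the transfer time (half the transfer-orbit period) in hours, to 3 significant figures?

Transfer-ellipse semi-major axis a_t = (r₁ + r₂)/2 = (4620 + 30500)/2 = 17560 km.
Transfer time t = π√(a_t³/μ) = π√((17560)³ / 42830) = 35320 s.
Converting: 35320 s ÷ 3600 s/hour = 9.81 hours.

t = 9.81 hours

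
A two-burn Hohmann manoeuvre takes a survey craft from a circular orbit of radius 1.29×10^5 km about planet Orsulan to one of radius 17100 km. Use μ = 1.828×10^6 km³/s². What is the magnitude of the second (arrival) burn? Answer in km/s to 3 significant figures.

Δv₂ = 3.40 km/s

Semi-major axis of the transfer orbit: a_t = (1.290×10^5 + 17100)/2 = 73050 km.
Circular speed at r = 17100 km: v_c = √(μ/r) = 10.34 km/s.
Vis-viva on the transfer ellipse at r = 17100 km gives v_t = √[μ(2/r − 1/a_t)] = 13.74 km/s.
Δv₂ = |v_t − v_c| = |13.74 − 10.34| = 3.400 km/s.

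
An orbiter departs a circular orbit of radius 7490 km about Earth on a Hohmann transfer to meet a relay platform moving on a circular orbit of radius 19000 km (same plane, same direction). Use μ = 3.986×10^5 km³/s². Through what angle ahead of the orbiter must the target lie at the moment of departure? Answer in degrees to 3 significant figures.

φ = 75.2°

Transfer-ellipse semi-major axis a_t = (r₁ + r₂)/2 = (7490 + 19000)/2 = 13245 km.
Transfer time t = π√(a_t³/μ) = 7585 s.
The target's mean motion on its circular orbit is ω₂ = √(μ/r₂³) = 2.411×10^-4 rad/s.
Angle swept by the target during transfer: ω₂·t = 1.829 rad = 104.8°.
The orbiter traverses 180° on the transfer ellipse, so the target must lead by 180° − 104.8° = 75.2°.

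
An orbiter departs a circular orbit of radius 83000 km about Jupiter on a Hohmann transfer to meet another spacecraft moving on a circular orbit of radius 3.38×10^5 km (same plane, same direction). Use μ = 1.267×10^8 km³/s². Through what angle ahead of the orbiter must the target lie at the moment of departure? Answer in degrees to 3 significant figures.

Semi-major axis of the transfer orbit: a_t = (83000 + 3.380×10^5)/2 = 2.105×10^5 km.
The half-period of the transfer ellipse is t = π√(a_t³/μ) = 26955.0 s.
Target angular speed ω₂ = √(μ/r₂³) = 5.72814×10^-5 rad/s.
Angle swept by the target during transfer: ω₂·t = 1.54402 rad = 88.47°.
The orbiter traverses 180° on the transfer ellipse, so the target must lead by 180° − 88.47° = 91.5°.

φ = 91.5°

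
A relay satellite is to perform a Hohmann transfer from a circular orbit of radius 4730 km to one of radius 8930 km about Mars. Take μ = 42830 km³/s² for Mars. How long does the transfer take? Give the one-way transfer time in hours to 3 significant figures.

t = 2.38 hours

Transfer-ellipse semi-major axis a_t = (r₁ + r₂)/2 = (4730 + 8930)/2 = 6830 km.
Half the transfer-orbit period gives t = π√(a_t³/μ) = 8569 s.
Converting: 8569 s ÷ 3600 s/hour = 2.38 hours.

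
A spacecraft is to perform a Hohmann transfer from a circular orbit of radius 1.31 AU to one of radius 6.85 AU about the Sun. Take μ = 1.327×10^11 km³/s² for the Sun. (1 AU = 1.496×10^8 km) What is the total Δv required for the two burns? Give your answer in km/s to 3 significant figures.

In km: r₁ = 1.31 × 1.496×10^8 = 1.95976×10^8 km; r₂ = 6.85 × 1.496×10^8 = 1.02476×10^9 km.
Semi-major axis of the transfer orbit: a_t = (1.95976×10^8 + 1.02476×10^9)/2 = 6.10368×10^8 km.
Circular speed at r₁: v₁ = √(μ/r₁) = √(1.327×10^11/1.95976×10^8) = 26.022 km/s.
Transfer-orbit speed at r₁ (vis-viva): v_p = √[μ(2/r₁ − 1/a_t)] = 33.717 km/s.
First burn Δv₁ = |v_p − v₁| = 7.695 km/s.
Circular speed at r₂: v₂ = √(μ/r₂) = 11.3795 km/s.
Transfer-orbit speed at r₂: v_a = √[μ(2/r₂ − 1/a_t)] = 6.44807 km/s.
Second burn Δv₂ = |v₂ − v_a| = 4.931 km/s.
Total Δv = Δv₁ + Δv₂ = 12.63 km/s.

Δv = 12.6 km/s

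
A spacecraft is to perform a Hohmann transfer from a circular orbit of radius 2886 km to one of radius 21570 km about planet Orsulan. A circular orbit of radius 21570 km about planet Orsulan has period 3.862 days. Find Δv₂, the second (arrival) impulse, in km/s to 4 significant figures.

From Kepler's third law T² = 4π²r³/μ at r = 21570 km, T = 3.862 days = 3.862 × 86400 s = 3.336768×10^5 s: μ = 4π²r³/T² = 3558.43 km³/s².
Semi-major axis of the transfer orbit: a_t = (2886 + 21570)/2 = 12228 km.
On the circular orbit at r = 21570 km, v_c = √(μ/r) = 0.406166 km/s.
Vis-viva on the transfer ellipse at r = 21570 km gives v_t = √[μ(2/r − 1/a_t)] = 0.197322 km/s.
Δv₂ = |v_t − v_c| = |0.197322 − 0.406166| = 0.2088 km/s.

Δv₂ = 0.2088 km/s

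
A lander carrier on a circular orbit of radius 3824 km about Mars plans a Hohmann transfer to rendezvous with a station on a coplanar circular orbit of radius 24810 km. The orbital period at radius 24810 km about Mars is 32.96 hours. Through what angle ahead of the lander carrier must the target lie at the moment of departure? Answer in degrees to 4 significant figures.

φ = 101.1°

From Kepler's third law T² = 4π²r³/μ at r = 24810 km, T = 32.96 hours = 32.96 × 3600 s = 1.18656×10^5 s: μ = 4π²r³/T² = 42821.4 km³/s².
Semi-major axis of the transfer orbit: a_t = (3824 + 24810)/2 = 14317 km.
Transfer time t = π√(a_t³/μ) = 26010 s.
The target's mean motion on its circular orbit is ω₂ = √(μ/r₂³) = 5.295×10^-5 rad/s.
Angle swept by the target during transfer: ω₂·t = 1.3772 rad = 78.91°.
Arrival is 180° from departure on the ellipse, so φ = 180° − 78.91° = 101.1°.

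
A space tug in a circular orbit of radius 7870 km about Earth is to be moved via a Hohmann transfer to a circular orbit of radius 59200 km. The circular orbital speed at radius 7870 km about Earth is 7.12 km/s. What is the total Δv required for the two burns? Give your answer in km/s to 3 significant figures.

Δv = 3.68 km/s

From the circular-orbit relation v² = μ/r at r = 7870 km: μ = v²r = (7.12)² × 7870 = 3.98965×10^5 km³/s².
Semi-major axis of the transfer orbit: a_t = (7870 + 59200)/2 = 33535 km.
Circular speed at r₁: v₁ = √(μ/r₁) = √(3.98965×10^5/7870) = 7.120 km/s.
Transfer-orbit speed at r₁ (vis-viva equation): v_p = √[μ(2/r₁ − 1/a_t)] = 9.460 km/s.
First burn Δv₁ = |v_p − v₁| = 2.340 km/s.
At r₂, v₂ = √(μ/r₂) = 2.596 km/s.
Transfer-orbit speed at r₂: v_a = √[μ(2/r₂ − 1/a_t)] = 1.258 km/s.
Second burn Δv₂ = |v₂ − v_a| = 1.338 km/s.
Total Δv = Δv₁ + Δv₂ = 3.678 km/s.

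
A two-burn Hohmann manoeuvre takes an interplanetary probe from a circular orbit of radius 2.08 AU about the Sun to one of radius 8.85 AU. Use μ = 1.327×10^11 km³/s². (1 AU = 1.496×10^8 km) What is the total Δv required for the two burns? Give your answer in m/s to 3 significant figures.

In km: r₁ = 2.08 × 1.496×10^8 = 3.11168×10^8 km; r₂ = 8.85 × 1.496×10^8 = 1.32396×10^9 km.
Semi-major axis of the transfer orbit: a_t = (3.11168×10^8 + 1.32396×10^9)/2 = 8.17564×10^8 km.
Circular speed at r₁: v₁ = √(μ/r₁) = √(1.327×10^11/3.11168×10^8) = 20.65085 km/s.
On the transfer ellipse at r₁, vis-viva equation gives v_p = √[μ(2/r₁ − 1/a_t)] = 26.27935 km/s.
First burn Δv₁ = |v_p − v₁| = 5.6285 km/s.
At r₂, v₂ = √(μ/r₂) = 10.0115 km/s.
Transfer-orbit speed at r₂: v_a = √[μ(2/r₂ − 1/a_t)] = 6.17639 km/s.
Second burn Δv₂ = |v₂ − v_a| = 3.8351 km/s.
Total Δv = Δv₁ + Δv₂ = 9.464 km/s.

Δv = 9460 m/s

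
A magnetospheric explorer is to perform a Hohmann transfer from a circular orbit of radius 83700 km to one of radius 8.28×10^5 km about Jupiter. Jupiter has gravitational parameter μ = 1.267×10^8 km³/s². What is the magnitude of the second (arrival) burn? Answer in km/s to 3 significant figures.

Semi-major axis of the transfer orbit: a_t = (83700 + 8.280×10^5)/2 = 4.5585×10^5 km.
Circular speed at r = 8.280×10^5 km: v_c = √(μ/r) = 12.37 km/s.
Vis-viva on the transfer ellipse at r = 8.280×10^5 km gives v_t = √[μ(2/r − 1/a_t)] = 5.301 km/s.
Δv₂ = |v_t − v_c| = |5.301 − 12.37| = 7.069 km/s.

Δv₂ = 7.07 km/s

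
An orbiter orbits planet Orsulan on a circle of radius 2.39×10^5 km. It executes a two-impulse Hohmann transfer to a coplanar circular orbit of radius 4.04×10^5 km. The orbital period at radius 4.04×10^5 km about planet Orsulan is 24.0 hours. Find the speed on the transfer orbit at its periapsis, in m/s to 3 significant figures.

v = 42800 m/s

From Kepler's third law T² = 4π²r³/μ at r = 4.04×10^5 km, T = 24.0 hours = 24.0 × 3600 s = 86400 s: μ = 4π²r³/T² = 3.48720×10^8 km³/s².
Transfer-ellipse semi-major axis a_t = (r₁ + r₂)/2 = (2.390×10^5 + 4.040×10^5)/2 = 3.215×10^5 km.
At periapsis, r = 2.390×10^5 km.
Vis-viva: v = √[μ(2/r − 1/a_t)] = √[3.48720×10^8 × (2/2.390×10^5 − 1/3.215×10^5)] = 42.82 km/s.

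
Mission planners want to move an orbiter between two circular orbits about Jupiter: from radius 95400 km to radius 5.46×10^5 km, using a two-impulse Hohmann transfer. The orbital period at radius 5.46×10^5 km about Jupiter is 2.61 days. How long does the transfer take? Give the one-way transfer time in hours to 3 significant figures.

From Kepler's third law T² = 4π²r³/μ at r = 5.46×10^5 km, T = 2.61 days = 2.61 × 86400 s = 2.25504×10^5 s: μ = 4π²r³/T² = 1.26366×10^8 km³/s².
Semi-major axis of the transfer orbit: a_t = (95400 + 5.460×10^5)/2 = 3.207×10^5 km.
By Kepler's third law the transfer-orbit period is T = 2π√(a_t³/μ), so t = T/2 = 50760 s.
Converting: 50760 s ÷ 3600 s/hour = 14.1 hours.

t = 14.1 hours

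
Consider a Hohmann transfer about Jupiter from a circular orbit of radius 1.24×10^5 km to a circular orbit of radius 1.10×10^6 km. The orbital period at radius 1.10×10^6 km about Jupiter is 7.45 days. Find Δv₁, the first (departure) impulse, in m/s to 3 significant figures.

Δv₁ = 10900 m/s

From Kepler's third law T² = 4π²r³/μ at r = 1.10×10^6 km, T = 7.45 days = 7.45 × 86400 s = 6.4368×10^5 s: μ = 4π²r³/T² = 1.26823×10^8 km³/s².
Semi-major axis of the transfer orbit: a_t = (1.240×10^5 + 1.100×10^6)/2 = 6.120×10^5 km.
Circular speed at r = 1.240×10^5 km: v_c = √(μ/r) = 31.981 km/s.
Transfer-orbit speed at the same r (vis-viva, a = a_t): v_t = √[μ(2/r − 1/a_t)] = 42.875 km/s.
Δv₁ = |v_t − v_c| = |42.875 − 31.981| = 10.89 km/s.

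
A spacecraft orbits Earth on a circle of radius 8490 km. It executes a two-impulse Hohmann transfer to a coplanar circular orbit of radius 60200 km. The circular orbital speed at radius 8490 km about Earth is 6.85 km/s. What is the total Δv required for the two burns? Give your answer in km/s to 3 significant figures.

Δv = 3.51 km/s

From the circular-orbit relation v² = μ/r at r = 8490 km: μ = v²r = (6.85)² × 8490 = 3.98372×10^5 km³/s².
The Hohmann ellipse has a_t = (r₁ + r₂)/2 = 34345 km.
At r₁ the circular-orbit speed is v₁ = √(μ/r₁) = 6.850 km/s.
On the transfer ellipse at r₁, v² = μ(2/r − 1/a) gives v_p = √[μ(2/r₁ − 1/a_t)] = 9.069 km/s.
First burn Δv₁ = |v_p − v₁| = 2.219 km/s.
At r₂, v₂ = √(μ/r₂) = 2.572 km/s.
Transfer-orbit speed at r₂: v_a = √[μ(2/r₂ − 1/a_t)] = 1.279 km/s.
Second burn Δv₂ = |v₂ − v_a| = 1.293 km/s.
Δv = Δv₁ + Δv₂ = 2.219 + 1.293 = 3.512 km/s.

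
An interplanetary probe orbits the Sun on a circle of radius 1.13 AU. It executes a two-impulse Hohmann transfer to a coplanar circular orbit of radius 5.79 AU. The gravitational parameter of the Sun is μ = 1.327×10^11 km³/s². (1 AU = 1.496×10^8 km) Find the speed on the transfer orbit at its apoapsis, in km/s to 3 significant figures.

In km: r₁ = 1.13 × 1.496×10^8 = 1.69048×10^8 km; r₂ = 5.79 × 1.496×10^8 = 8.66184×10^8 km.
Semi-major axis of the transfer orbit: a_t = (1.69048×10^8 + 8.66184×10^8)/2 = 5.17616×10^8 km.
At apoapsis, r = 8.66184×10^8 km.
Applying v² = μ(2/r − 1/a_t): v = 7.073 km/s.

v = 7.07 km/s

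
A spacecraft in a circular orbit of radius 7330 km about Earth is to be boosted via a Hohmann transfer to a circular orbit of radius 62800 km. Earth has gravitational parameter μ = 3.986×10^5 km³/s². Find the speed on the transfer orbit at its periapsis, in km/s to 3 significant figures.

v = 9.87 km/s

Transfer-ellipse semi-major axis a_t = (r₁ + r₂)/2 = (7330 + 62800)/2 = 35065 km.
At periapsis, r = 7330 km.
Vis-viva: v = √[μ(2/r − 1/a_t)] = √[3.986×10^5 × (2/7330 − 1/35065)] = 9.869 km/s.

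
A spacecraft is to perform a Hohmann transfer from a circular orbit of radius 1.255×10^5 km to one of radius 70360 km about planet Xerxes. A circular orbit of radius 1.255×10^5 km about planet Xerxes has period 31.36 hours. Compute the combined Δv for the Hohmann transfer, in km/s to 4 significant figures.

Δv = 2.296 km/s

From Kepler's third law T² = 4π²r³/μ at r = 1.255×10^5 km, T = 31.36 hours = 31.36 × 3600 s = 1.12896×10^5 s: μ = 4π²r³/T² = 6.12257×10^6 km³/s².
The Hohmann ellipse has a_t = (r₁ + r₂)/2 = 97930 km.
At r₁ the circular-orbit speed is v₁ = √(μ/r₁) = 6.9847 km/s.
Transfer-orbit speed at r₁ (vis-viva): v_a = √[μ(2/r₁ − 1/a_t)] = 5.9204 km/s.
First burn Δv₁ = |v_a − v₁| = 1.064 km/s.
Circular speed at r₂: v₂ = √(μ/r₂) = 9.328 km/s.
Transfer-orbit speed at r₂: v_p = √[μ(2/r₂ − 1/a_t)] = 10.56 km/s.
Second burn Δv₂ = |v₂ − v_p| = 1.232 km/s.
Total Δv = Δv₁ + Δv₂ = 2.296 km/s.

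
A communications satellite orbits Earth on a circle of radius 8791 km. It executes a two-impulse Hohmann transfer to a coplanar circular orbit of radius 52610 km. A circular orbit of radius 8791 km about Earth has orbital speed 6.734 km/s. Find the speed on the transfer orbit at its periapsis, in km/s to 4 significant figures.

From the circular-orbit relation v² = μ/r at r = 8791 km: μ = v²r = (6.734)² × 8791 = 3.98643×10^5 km³/s².
Transfer-ellipse semi-major axis a_t = (r₁ + r₂)/2 = (8791 + 52610)/2 = 30700.5 km.
At periapsis, r = 8791 km.
Applying v² = μ(2/r − 1/a_t): v = 8.815 km/s.

v = 8.815 km/s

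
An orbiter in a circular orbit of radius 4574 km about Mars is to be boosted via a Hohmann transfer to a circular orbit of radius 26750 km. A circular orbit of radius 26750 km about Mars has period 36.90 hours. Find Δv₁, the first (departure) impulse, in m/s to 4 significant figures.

Δv₁ = 939.0 m/s

From Kepler's third law T² = 4π²r³/μ at r = 26750 km, T = 36.90 hours = 36.90 × 3600 s = 1.3284×10^5 s: μ = 4π²r³/T² = 42822.6 km³/s².
The Hohmann ellipse has a_t = (r₁ + r₂)/2 = 15662 km.
Circular speed at r = 4574 km: v_c = √(μ/r) = 3.060 km/s.
Vis-viva on the transfer ellipse at r = 4574 km gives v_t = √[μ(2/r − 1/a_t)] = 3.999 km/s.
Δv₁ = |v_t − v_c| = |3.999 − 3.060| = 0.9390 km/s.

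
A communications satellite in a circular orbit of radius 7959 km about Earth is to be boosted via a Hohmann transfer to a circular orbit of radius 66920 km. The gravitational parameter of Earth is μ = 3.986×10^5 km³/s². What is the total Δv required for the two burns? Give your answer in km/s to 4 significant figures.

The Hohmann ellipse has a_t = (r₁ + r₂)/2 = 37439.5 km.
At r₁ the circular-orbit speed is v₁ = √(μ/r₁) = 7.0768 km/s.
On the transfer ellipse at r₁, vis-viva gives v_p = √[μ(2/r₁ − 1/a_t)] = 9.4613 km/s.
First burn Δv₁ = |v_p − v₁| = 2.3845 km/s.
Circular speed at r₂: v₂ = √(μ/r₂) = 2.4406 km/s.
Transfer-orbit speed at r₂: v_a = √[μ(2/r₂ − 1/a_t)] = 1.1253 km/s.
Second burn Δv₂ = |v₂ − v_a| = 1.3153 km/s.
Δv = Δv₁ + Δv₂ = 2.3845 + 1.3153 = 3.700 km/s.

Δv = 3.700 km/s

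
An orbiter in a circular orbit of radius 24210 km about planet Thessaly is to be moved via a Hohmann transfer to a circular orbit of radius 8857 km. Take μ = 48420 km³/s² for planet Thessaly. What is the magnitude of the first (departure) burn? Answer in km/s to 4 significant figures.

Δv₁ = 0.3791 km/s

Semi-major axis of the transfer orbit: a_t = (24210 + 8857)/2 = 16533.5 km.
On the circular orbit at r = 24210 km, v_c = √(μ/r) = 1.4142 km/s.
Vis-viva on the transfer ellipse at r = 24210 km gives v_t = √[μ(2/r − 1/a_t)] = 1.0351 km/s.
Δv₁ = |v_t − v_c| = |1.0351 − 1.4142| = 0.3791 km/s.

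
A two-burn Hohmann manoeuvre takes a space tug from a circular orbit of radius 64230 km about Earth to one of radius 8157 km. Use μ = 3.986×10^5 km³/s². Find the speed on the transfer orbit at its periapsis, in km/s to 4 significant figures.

v = 9.312 km/s

Semi-major axis of the transfer orbit: a_t = (64230 + 8157)/2 = 36193.5 km.
At periapsis, r = 8157 km.
From the vis-viva equation, v = √[μ(2/r − 1/a_t)] = 9.312 km/s.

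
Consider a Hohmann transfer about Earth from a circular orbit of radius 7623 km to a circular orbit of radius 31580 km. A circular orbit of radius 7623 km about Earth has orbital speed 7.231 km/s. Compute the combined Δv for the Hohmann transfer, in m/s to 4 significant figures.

From the circular-orbit relation v² = μ/r at r = 7623 km: μ = v²r = (7.231)² × 7623 = 3.98587×10^5 km³/s².
Semi-major axis of the transfer orbit: a_t = (7623 + 31580)/2 = 19601.5 km.
At r₁ the circular-orbit speed is v₁ = √(μ/r₁) = 7.231 km/s.
On the transfer ellipse at r₁, vis-viva equation gives v_p = √[μ(2/r₁ − 1/a_t)] = 9.178 km/s.
First burn Δv₁ = |v_p − v₁| = 1.947 km/s.
At r₂, v₂ = √(μ/r₂) = 3.553 km/s.
Transfer-orbit speed at r₂: v_a = √[μ(2/r₂ − 1/a_t)] = 2.216 km/s.
Second burn Δv₂ = |v₂ − v_a| = 1.337 km/s.
Δv = Δv₁ + Δv₂ = 1.947 + 1.337 = 3.284 km/s.

Δv = 3284 m/s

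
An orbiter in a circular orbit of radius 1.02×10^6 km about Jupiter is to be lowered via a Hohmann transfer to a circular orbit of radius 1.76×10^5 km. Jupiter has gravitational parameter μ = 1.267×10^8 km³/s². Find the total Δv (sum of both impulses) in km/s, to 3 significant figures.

Δv = 13.3 km/s

Semi-major axis of the transfer orbit: a_t = (1.020×10^6 + 1.760×10^5)/2 = 5.980×10^5 km.
At r₁ the circular-orbit speed is v₁ = √(μ/r₁) = 11.145 km/s.
Transfer-orbit speed at r₁ (v² = μ(2/r − 1/a)): v_a = √[μ(2/r₁ − 1/a_t)] = 6.0464 km/s.
First burn Δv₁ = |v_a − v₁| = 5.099 km/s.
Circular speed at r₂: v₂ = √(μ/r₂) = 26.8307 km/s.
Transfer-orbit speed at r₂: v_p = √[μ(2/r₂ − 1/a_t)] = 35.0414 km/s.
Second burn Δv₂ = |v₂ − v_p| = 8.211 km/s.
Total Δv = Δv₁ + Δv₂ = 13.31 km/s.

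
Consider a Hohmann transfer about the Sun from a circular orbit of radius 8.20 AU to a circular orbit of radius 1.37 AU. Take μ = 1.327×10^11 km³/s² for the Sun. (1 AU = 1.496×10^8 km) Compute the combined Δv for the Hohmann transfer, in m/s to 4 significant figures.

In km: r₁ = 8.20 × 1.496×10^8 = 1.22672×10^9 km; r₂ = 1.37 × 1.496×10^8 = 2.04952×10^8 km.
The Hohmann ellipse has a_t = (r₁ + r₂)/2 = 7.15836×10^8 km.
At r₁ the circular-orbit speed is v₁ = √(μ/r₁) = 10.40 km/s.
On the transfer ellipse at r₁, v² = μ(2/r − 1/a) gives v_a = √[μ(2/r₁ − 1/a_t)] = 5.565 km/s.
First burn Δv₁ = |v_a − v₁| = 4.835 km/s.
At r₂, v₂ = √(μ/r₂) = 25.445 km/s.
Transfer-orbit speed at r₂: v_p = √[μ(2/r₂ − 1/a_t)] = 33.310 km/s.
Second burn Δv₂ = |v₂ − v_p| = 7.865 km/s.
Total Δv = Δv₁ + Δv₂ = 12.70 km/s.

Δv = 12700 m/s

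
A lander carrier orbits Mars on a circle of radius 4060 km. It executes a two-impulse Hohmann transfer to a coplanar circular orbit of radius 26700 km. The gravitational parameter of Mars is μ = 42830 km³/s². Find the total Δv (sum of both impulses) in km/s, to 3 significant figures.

The Hohmann ellipse has a_t = (r₁ + r₂)/2 = 15380 km.
Circular speed at r₁: v₁ = √(μ/r₁) = √(42830/4060) = 3.248 km/s.
Transfer-orbit speed at r₁ (v² = μ(2/r − 1/a)): v_p = √[μ(2/r₁ − 1/a_t)] = 4.279 km/s.
First burn Δv₁ = |v_p − v₁| = 1.031 km/s.
Circular speed at r₂: v₂ = √(μ/r₂) = 1.2665 km/s.
Transfer-orbit speed at r₂: v_a = √[μ(2/r₂ − 1/a_t)] = 0.65073 km/s.
Second burn Δv₂ = |v₂ − v_a| = 0.6158 km/s.
Total Δv = Δv₁ + Δv₂ = 1.647 km/s.

Δv = 1.65 km/s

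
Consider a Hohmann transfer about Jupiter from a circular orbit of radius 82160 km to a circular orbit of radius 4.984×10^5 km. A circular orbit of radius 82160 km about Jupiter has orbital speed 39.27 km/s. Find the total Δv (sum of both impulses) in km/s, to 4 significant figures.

From the circular-orbit relation v² = μ/r at r = 82160 km: μ = v²r = (39.27)² × 82160 = 1.26702×10^8 km³/s².
Transfer-ellipse semi-major axis a_t = (r₁ + r₂)/2 = (82160 + 4.984×10^5)/2 = 2.9028×10^5 km.
At r₁ the circular-orbit speed is v₁ = √(μ/r₁) = 39.27 km/s.
Transfer-orbit speed at r₁ (v² = μ(2/r − 1/a)): v_p = √[μ(2/r₁ − 1/a_t)] = 51.46 km/s.
First burn Δv₁ = |v_p − v₁| = 12.19 km/s.
Circular speed at r₂: v₂ = √(μ/r₂) = 15.9442 km/s.
Transfer-orbit speed at r₂: v_a = √[μ(2/r₂ − 1/a_t)] = 8.48250 km/s.
Second burn Δv₂ = |v₂ − v_a| = 7.462 km/s.
Total Δv = Δv₁ + Δv₂ = 19.65 km/s.

Δv = 19.65 km/s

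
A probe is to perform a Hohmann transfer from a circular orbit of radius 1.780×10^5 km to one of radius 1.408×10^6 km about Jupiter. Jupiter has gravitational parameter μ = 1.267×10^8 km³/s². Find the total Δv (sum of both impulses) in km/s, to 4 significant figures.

Semi-major axis of the transfer orbit: a_t = (1.780×10^5 + 1.408×10^6)/2 = 7.930×10^5 km.
Circular speed at r₁: v₁ = √(μ/r₁) = √(1.267×10^8/1.780×10^5) = 26.6795 km/s.
On the transfer ellipse at r₁, vis-viva equation gives v_p = √[μ(2/r₁ − 1/a_t)] = 35.5503 km/s.
First burn Δv₁ = |v_p − v₁| = 8.871 km/s.
Circular speed at r₂: v₂ = √(μ/r₂) = 9.486 km/s.
Transfer-orbit speed at r₂: v_a = √[μ(2/r₂ − 1/a_t)] = 4.494 km/s.
Second burn Δv₂ = |v₂ − v_a| = 4.992 km/s.
Total Δv = Δv₁ + Δv₂ = 13.86 km/s.

Δv = 13.86 km/s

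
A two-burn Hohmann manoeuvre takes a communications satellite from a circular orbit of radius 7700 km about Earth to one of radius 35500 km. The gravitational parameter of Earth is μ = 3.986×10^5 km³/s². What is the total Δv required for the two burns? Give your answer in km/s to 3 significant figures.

Δv = 3.38 km/s

The Hohmann ellipse has a_t = (r₁ + r₂)/2 = 21600 km.
At r₁ the circular-orbit speed is v₁ = √(μ/r₁) = 7.195 km/s.
On the transfer ellipse at r₁, vis-viva equation gives v_p = √[μ(2/r₁ − 1/a_t)] = 9.224 km/s.
First burn Δv₁ = |v_p − v₁| = 2.029 km/s.
Circular speed at r₂: v₂ = √(μ/r₂) = 3.351 km/s.
Transfer-orbit speed at r₂: v_a = √[μ(2/r₂ − 1/a_t)] = 2.001 km/s.
Second burn Δv₂ = |v₂ − v_a| = 1.350 km/s.
Total Δv = Δv₁ + Δv₂ = 3.379 km/s.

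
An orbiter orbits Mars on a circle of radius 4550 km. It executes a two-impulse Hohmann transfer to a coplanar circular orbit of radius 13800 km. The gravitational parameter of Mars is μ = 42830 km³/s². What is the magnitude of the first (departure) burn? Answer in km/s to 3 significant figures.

Transfer-ellipse semi-major axis a_t = (r₁ + r₂)/2 = (4550 + 13800)/2 = 9175 km.
Circular speed at r = 4550 km: v_c = √(μ/r) = 3.06809 km/s.
Transfer-orbit speed at the same r (vis-viva, a = a_t): v_t = √[μ(2/r − 1/a_t)] = 3.76275 km/s.
Δv₁ = |v_t − v_c| = |3.76275 − 3.06809| = 0.6947 km/s.

Δv₁ = 0.695 km/s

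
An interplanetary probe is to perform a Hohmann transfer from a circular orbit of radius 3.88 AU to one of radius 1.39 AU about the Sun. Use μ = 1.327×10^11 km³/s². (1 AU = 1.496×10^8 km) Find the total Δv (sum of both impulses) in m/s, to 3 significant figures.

In km: r₁ = 3.88 × 1.496×10^8 = 5.80448×10^8 km; r₂ = 1.39 × 1.496×10^8 = 2.07944×10^8 km.
Semi-major axis of the transfer orbit: a_t = (5.80448×10^8 + 2.07944×10^8)/2 = 3.94196×10^8 km.
Circular speed at r₁: v₁ = √(μ/r₁) = √(1.327×10^11/5.80448×10^8) = 15.12007 km/s.
On the transfer ellipse at r₁, v² = μ(2/r − 1/a) gives v_a = √[μ(2/r₁ − 1/a_t)] = 10.98173 km/s.
First burn Δv₁ = |v_a − v₁| = 4.1383 km/s.
Circular speed at r₂: v₂ = √(μ/r₂) = 25.26168 km/s.
Transfer-orbit speed at r₂: v_p = √[μ(2/r₂ − 1/a_t)] = 30.65405 km/s.
Second burn Δv₂ = |v₂ − v_p| = 5.3924 km/s.
Δv = Δv₁ + Δv₂ = 4.1383 + 5.3924 = 9.531 km/s.

Δv = 9530 m/s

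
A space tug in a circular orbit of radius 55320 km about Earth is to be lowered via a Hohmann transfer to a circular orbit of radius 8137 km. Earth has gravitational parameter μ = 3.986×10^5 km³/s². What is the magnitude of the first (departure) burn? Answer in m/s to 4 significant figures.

Δv₁ = 1325 m/s

Semi-major axis of the transfer orbit: a_t = (55320 + 8137)/2 = 31728.5 km.
Circular speed at r = 55320 km: v_c = √(μ/r) = 2.684 km/s.
Transfer-orbit speed at the same r (vis-viva, a = a_t): v_t = √[μ(2/r − 1/a_t)] = 1.359 km/s.
Δv₁ = |v_t − v_c| = |1.359 − 2.684| = 1.325 km/s.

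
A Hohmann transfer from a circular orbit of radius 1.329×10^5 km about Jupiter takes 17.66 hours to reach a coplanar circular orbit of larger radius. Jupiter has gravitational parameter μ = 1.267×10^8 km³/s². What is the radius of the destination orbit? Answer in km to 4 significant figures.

Transfer time t = 17.66 hours = 63576 s, and t = π√(a_t³/μ).
So a_t = (μ t²/π²)^(1/3) = (1.267×10^8 × (63576)² / π²)^(1/3) = 3.7298×10^5 km.
Since a_t = (r₁ + r₂)/2, r₂ = 2a_t − r₁ = 2×3.7298×10^5 − 1.329×10^5 = 6.1306×10^5 km.

r₂ = 6.131×10^5 km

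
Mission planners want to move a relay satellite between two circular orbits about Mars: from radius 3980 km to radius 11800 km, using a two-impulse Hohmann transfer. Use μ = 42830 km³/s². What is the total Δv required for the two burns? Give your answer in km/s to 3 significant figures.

Δv = 1.28 km/s

The Hohmann ellipse has a_t = (r₁ + r₂)/2 = 7890 km.
At r₁ the circular-orbit speed is v₁ = √(μ/r₁) = 3.28044 km/s.
Transfer-orbit speed at r₁ (vis-viva equation): v_p = √[μ(2/r₁ − 1/a_t)] = 4.01176 km/s.
First burn Δv₁ = |v_p − v₁| = 0.7313 km/s.
At r₂, v₂ = √(μ/r₂) = 1.905 km/s.
Transfer-orbit speed at r₂: v_a = √[μ(2/r₂ − 1/a_t)] = 1.353 km/s.
Second burn Δv₂ = |v₂ − v_a| = 0.5520 km/s.
Δv = Δv₁ + Δv₂ = 0.7313 + 0.5520 = 1.283 km/s.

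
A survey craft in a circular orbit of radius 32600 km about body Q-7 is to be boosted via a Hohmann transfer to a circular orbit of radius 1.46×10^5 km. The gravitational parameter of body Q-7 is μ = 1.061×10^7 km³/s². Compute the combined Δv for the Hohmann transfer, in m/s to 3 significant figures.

Transfer-ellipse semi-major axis a_t = (r₁ + r₂)/2 = (32600 + 1.460×10^5)/2 = 89300 km.
Circular speed at r₁: v₁ = √(μ/r₁) = √(1.061×10^7/32600) = 18.0405 km/s.
Transfer-orbit speed at r₁ (vis-viva): v_p = √[μ(2/r₁ − 1/a_t)] = 23.0675 km/s.
First burn Δv₁ = |v_p − v₁| = 5.027 km/s.
Circular speed at r₂: v₂ = √(μ/r₂) = 8.525 km/s.
Transfer-orbit speed at r₂: v_a = √[μ(2/r₂ − 1/a_t)] = 5.151 km/s.
Second burn Δv₂ = |v₂ − v_a| = 3.374 km/s.
Total Δv = Δv₁ + Δv₂ = 8.401 km/s.

Δv = 8400 m/s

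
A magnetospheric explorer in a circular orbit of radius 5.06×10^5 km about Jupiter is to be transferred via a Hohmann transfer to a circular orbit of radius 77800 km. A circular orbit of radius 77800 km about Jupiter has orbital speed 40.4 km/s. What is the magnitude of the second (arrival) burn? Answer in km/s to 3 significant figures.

From the circular-orbit relation v² = μ/r at r = 77800 km: μ = v²r = (40.4)² × 77800 = 1.26982×10^8 km³/s².
The Hohmann ellipse has a_t = (r₁ + r₂)/2 = 2.919×10^5 km.
On the circular orbit at r = 77800 km, v_c = √(μ/r) = 40.40 km/s.
Vis-viva on the transfer ellipse at r = 77800 km gives v_t = √[μ(2/r − 1/a_t)] = 53.19 km/s.
Δv₂ = |v_t − v_c| = |53.19 − 40.40| = 12.79 km/s.

Δv₂ = 12.8 km/s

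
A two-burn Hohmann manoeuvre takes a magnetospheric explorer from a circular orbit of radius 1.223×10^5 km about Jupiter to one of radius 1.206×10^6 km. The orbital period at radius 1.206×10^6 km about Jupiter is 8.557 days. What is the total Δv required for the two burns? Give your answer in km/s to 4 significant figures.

From Kepler's third law T² = 4π²r³/μ at r = 1.206×10^6 km, T = 8.557 days = 8.557 × 86400 s = 7.393248×10^5 s: μ = 4π²r³/T² = 1.26687×10^8 km³/s².
Transfer-ellipse semi-major axis a_t = (r₁ + r₂)/2 = (1.223×10^5 + 1.206×10^6)/2 = 6.6415×10^5 km.
At r₁ the circular-orbit speed is v₁ = √(μ/r₁) = 32.18 km/s.
Transfer-orbit speed at r₁ (vis-viva equation): v_p = √[μ(2/r₁ − 1/a_t)] = 43.37 km/s.
First burn Δv₁ = |v_p − v₁| = 11.19 km/s.
At r₂, v₂ = √(μ/r₂) = 10.249 km/s.
Transfer-orbit speed at r₂: v_a = √[μ(2/r₂ − 1/a_t)] = 4.3982 km/s.
Second burn Δv₂ = |v₂ − v_a| = 5.851 km/s.
Total Δv = Δv₁ + Δv₂ = 17.04 km/s.

Δv = 17.04 km/s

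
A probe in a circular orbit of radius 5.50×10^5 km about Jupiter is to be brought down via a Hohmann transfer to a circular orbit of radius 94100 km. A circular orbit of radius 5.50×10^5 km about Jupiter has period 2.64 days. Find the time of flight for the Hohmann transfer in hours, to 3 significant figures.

t = 14.2 hours

From Kepler's third law T² = 4π²r³/μ at r = 5.50×10^5 km, T = 2.64 days = 2.64 × 86400 s = 2.28096×10^5 s: μ = 4π²r³/T² = 1.26244×10^8 km³/s².
Semi-major axis of the transfer orbit: a_t = (5.500×10^5 + 94100)/2 = 3.2205×10^5 km.
Transfer time t = π√(a_t³/μ) = π√((3.2205×10^5)³ / 1.26244×10^8) = 51100 s.
Converting: 51100 s ÷ 3600 s/hour = 14.2 hours.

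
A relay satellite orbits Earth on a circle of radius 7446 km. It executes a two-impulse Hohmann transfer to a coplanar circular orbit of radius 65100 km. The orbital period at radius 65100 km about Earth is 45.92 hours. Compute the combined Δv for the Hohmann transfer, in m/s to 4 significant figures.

From Kepler's third law T² = 4π²r³/μ at r = 65100 km, T = 45.92 hours = 45.92 × 3600 s = 1.65312×10^5 s: μ = 4π²r³/T² = 3.98560×10^5 km³/s².
Semi-major axis of the transfer orbit: a_t = (7446 + 65100)/2 = 36273 km.
Circular speed at r₁: v₁ = √(μ/r₁) = √(3.98560×10^5/7446) = 7.316 km/s.
Transfer-orbit speed at r₁ (v² = μ(2/r − 1/a)): v_p = √[μ(2/r₁ − 1/a_t)] = 9.801 km/s.
First burn Δv₁ = |v_p − v₁| = 2.485 km/s.
Circular speed at r₂: v₂ = √(μ/r₂) = 2.474 km/s.
Transfer-orbit speed at r₂: v_a = √[μ(2/r₂ − 1/a_t)] = 1.121 km/s.
Second burn Δv₂ = |v₂ − v_a| = 1.353 km/s.
Total Δv = Δv₁ + Δv₂ = 3.838 km/s.

Δv = 3838 m/s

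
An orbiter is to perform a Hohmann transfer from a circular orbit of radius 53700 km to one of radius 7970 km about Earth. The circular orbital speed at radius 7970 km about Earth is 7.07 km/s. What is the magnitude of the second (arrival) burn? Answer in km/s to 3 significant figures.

From the circular-orbit relation v² = μ/r at r = 7970 km: μ = v²r = (7.07)² × 7970 = 3.98380×10^5 km³/s².
The Hohmann ellipse has a_t = (r₁ + r₂)/2 = 30835 km.
Circular speed at r = 7970 km: v_c = √(μ/r) = 7.070 km/s.
Transfer-orbit speed at the same r (vis-viva, a = a_t): v_t = √[μ(2/r − 1/a_t)] = 9.330 km/s.
Δv₂ = |v_t − v_c| = |9.330 − 7.070| = 2.260 km/s.

Δv₂ = 2.26 km/s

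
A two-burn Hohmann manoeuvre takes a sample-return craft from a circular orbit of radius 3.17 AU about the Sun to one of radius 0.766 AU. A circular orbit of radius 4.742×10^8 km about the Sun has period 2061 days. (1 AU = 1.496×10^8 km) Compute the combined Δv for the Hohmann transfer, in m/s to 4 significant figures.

From Kepler's third law T² = 4π²r³/μ at r = 4.742×10^8 km, T = 2061 days = 2061 × 86400 s = 1.780704×10^8 s: μ = 4π²r³/T² = 1.32758×10^11 km³/s².
In km: r₁ = 3.17 × 1.496×10^8 = 4.74232×10^8 km; r₂ = 0.766 × 1.496×10^8 = 1.145936×10^8 km.
Transfer-ellipse semi-major axis a_t = (r₁ + r₂)/2 = (4.74232×10^8 + 1.145936×10^8)/2 = 2.944128×10^8 km.
At r₁ the circular-orbit speed is v₁ = √(μ/r₁) = 16.7315 km/s.
On the transfer ellipse at r₁, v² = μ(2/r − 1/a) gives v_a = √[μ(2/r₁ − 1/a_t)] = 10.4385 km/s.
First burn Δv₁ = |v_a − v₁| = 6.293 km/s.
At r₂, v₂ = √(μ/r₂) = 34.037 km/s.
Transfer-orbit speed at r₂: v_p = √[μ(2/r₂ − 1/a_t)] = 43.198 km/s.
Second burn Δv₂ = |v₂ − v_p| = 9.161 km/s.
Δv = Δv₁ + Δv₂ = 6.293 + 9.161 = 15.45 km/s.

Δv = 15450 m/s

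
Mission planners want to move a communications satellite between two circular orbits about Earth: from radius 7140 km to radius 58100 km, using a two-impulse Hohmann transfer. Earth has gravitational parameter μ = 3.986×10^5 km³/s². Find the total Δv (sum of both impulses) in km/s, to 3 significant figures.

Δv = 3.89 km/s

Semi-major axis of the transfer orbit: a_t = (7140 + 58100)/2 = 32620 km.
At r₁ the circular-orbit speed is v₁ = √(μ/r₁) = 7.472 km/s.
Transfer-orbit speed at r₁ (vis-viva): v_p = √[μ(2/r₁ − 1/a_t)] = 9.972 km/s.
First burn Δv₁ = |v_p − v₁| = 2.500 km/s.
Circular speed at r₂: v₂ = √(μ/r₂) = 2.619 km/s.
Transfer-orbit speed at r₂: v_a = √[μ(2/r₂ − 1/a_t)] = 1.225 km/s.
Second burn Δv₂ = |v₂ − v_a| = 1.394 km/s.
Δv = Δv₁ + Δv₂ = 2.500 + 1.394 = 3.894 km/s.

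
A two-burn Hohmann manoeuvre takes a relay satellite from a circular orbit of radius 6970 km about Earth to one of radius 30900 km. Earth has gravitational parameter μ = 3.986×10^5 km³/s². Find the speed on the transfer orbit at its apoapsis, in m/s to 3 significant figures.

Transfer-ellipse semi-major axis a_t = (r₁ + r₂)/2 = (6970 + 30900)/2 = 18935 km.
The apoapsis of the transfer ellipse is at r = 30900 km.
Applying v² = μ(2/r − 1/a_t): v = 2.179 km/s.

v = 2180 m/s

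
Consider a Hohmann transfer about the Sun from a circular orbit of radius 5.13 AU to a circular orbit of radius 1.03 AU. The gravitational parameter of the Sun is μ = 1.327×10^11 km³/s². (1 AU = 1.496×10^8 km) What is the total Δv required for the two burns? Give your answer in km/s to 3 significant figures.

In km: r₁ = 5.13 × 1.496×10^8 = 7.67448×10^8 km; r₂ = 1.03 × 1.496×10^8 = 1.54088×10^8 km.
The Hohmann ellipse has a_t = (r₁ + r₂)/2 = 4.60768×10^8 km.
Circular speed at r₁: v₁ = √(μ/r₁) = √(1.327×10^11/7.67448×10^8) = 13.1496 km/s.
On the transfer ellipse at r₁, vis-viva equation gives v_a = √[μ(2/r₁ − 1/a_t)] = 7.60421 km/s.
First burn Δv₁ = |v_a − v₁| = 5.545 km/s.
Circular speed at r₂: v₂ = √(μ/r₂) = 29.346 km/s.
Transfer-orbit speed at r₂: v_p = √[μ(2/r₂ − 1/a_t)] = 37.873 km/s.
Second burn Δv₂ = |v₂ − v_p| = 8.527 km/s.
Δv = Δv₁ + Δv₂ = 5.545 + 8.527 = 14.07 km/s.

Δv = 14.1 km/s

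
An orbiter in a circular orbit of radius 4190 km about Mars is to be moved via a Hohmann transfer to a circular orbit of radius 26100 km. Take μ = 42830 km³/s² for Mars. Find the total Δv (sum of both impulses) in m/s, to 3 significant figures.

Transfer-ellipse semi-major axis a_t = (r₁ + r₂)/2 = (4190 + 26100)/2 = 15145 km.
At r₁ the circular-orbit speed is v₁ = √(μ/r₁) = 3.197 km/s.
Transfer-orbit speed at r₁ (vis-viva): v_p = √[μ(2/r₁ − 1/a_t)] = 4.197 km/s.
First burn Δv₁ = |v_p − v₁| = 1.000 km/s.
Circular speed at r₂: v₂ = √(μ/r₂) = 1.281 km/s.
Transfer-orbit speed at r₂: v_a = √[μ(2/r₂ − 1/a_t)] = 0.6738 km/s.
Second burn Δv₂ = |v₂ − v_a| = 0.6072 km/s.
Total Δv = Δv₁ + Δv₂ = 1.607 km/s.

Δv = 1610 m/s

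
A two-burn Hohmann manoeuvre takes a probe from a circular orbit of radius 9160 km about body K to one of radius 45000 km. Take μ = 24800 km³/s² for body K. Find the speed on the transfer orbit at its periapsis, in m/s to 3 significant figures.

Transfer-ellipse semi-major axis a_t = (r₁ + r₂)/2 = (9160 + 45000)/2 = 27080 km.
The periapsis of the transfer ellipse is at r = 9160 km.
From the vis-viva equation, v = √[μ(2/r − 1/a_t)] = 2.121 km/s.

v = 2120 m/s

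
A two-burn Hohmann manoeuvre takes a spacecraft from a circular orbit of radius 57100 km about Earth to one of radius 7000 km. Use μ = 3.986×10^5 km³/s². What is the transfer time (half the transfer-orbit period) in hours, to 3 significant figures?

t = 7.93 hours

The Hohmann ellipse has a_t = (r₁ + r₂)/2 = 32050 km.
Transfer time t = π√(a_t³/μ) = π√((32050)³ / 3.986×10^5) = 28550 s.
Converting: 28550 s ÷ 3600 s/hour = 7.93 hours.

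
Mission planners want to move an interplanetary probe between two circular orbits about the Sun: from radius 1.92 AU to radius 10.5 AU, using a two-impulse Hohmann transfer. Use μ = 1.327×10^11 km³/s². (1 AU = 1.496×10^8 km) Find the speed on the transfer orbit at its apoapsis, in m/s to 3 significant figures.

v = 5110 m/s

In km: r₁ = 1.92 × 1.496×10^8 = 2.87232×10^8 km; r₂ = 10.5 × 1.496×10^8 = 1.5708×10^9 km.
Semi-major axis of the transfer orbit: a_t = (2.87232×10^8 + 1.5708×10^9)/2 = 9.29016×10^8 km.
The apoapsis of the transfer ellipse is at r = 1.5708×10^9 km.
From the vis-viva equation, v = √[μ(2/r − 1/a_t)] = 5.111 km/s.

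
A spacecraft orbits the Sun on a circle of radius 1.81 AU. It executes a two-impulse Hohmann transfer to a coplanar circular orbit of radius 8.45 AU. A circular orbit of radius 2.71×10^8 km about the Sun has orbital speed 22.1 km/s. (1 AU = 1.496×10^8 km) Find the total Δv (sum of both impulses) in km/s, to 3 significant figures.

Δv = 10.4 km/s

From the circular-orbit relation v² = μ/r at r = 2.71×10^8 km: μ = v²r = (22.1)² × 2.71×10^8 = 1.32359×10^11 km³/s².
In km: r₁ = 1.81 × 1.496×10^8 = 2.70776×10^8 km; r₂ = 8.45 × 1.496×10^8 = 1.26412×10^9 km.
The Hohmann ellipse has a_t = (r₁ + r₂)/2 = 7.67448×10^8 km.
At r₁ the circular-orbit speed is v₁ = √(μ/r₁) = 22.109 km/s.
On the transfer ellipse at r₁, vis-viva equation gives v_p = √[μ(2/r₁ − 1/a_t)] = 28.375 km/s.
First burn Δv₁ = |v_p − v₁| = 6.266 km/s.
At r₂, v₂ = √(μ/r₂) = 10.2325 km/s.
Transfer-orbit speed at r₂: v_a = √[μ(2/r₂ − 1/a_t)] = 6.07804 km/s.
Second burn Δv₂ = |v₂ − v_a| = 4.154 km/s.
Total Δv = Δv₁ + Δv₂ = 10.42 km/s.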